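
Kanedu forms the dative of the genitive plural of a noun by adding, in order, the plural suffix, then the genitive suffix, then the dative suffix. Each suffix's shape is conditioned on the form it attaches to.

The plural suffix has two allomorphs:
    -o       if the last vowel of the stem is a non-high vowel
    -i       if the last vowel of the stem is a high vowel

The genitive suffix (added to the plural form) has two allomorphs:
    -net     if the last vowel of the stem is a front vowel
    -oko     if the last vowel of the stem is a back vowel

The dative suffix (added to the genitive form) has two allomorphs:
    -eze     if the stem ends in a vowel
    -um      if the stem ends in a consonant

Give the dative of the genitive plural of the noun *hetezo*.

Since the last vowel of *hetezo* is /o/ (a non-high vowel), it takes -o, giving *hetezoo*.
The last vowel of the plural form *hetezoo* is /o/, which is a back vowel, so the genitive suffix is -oko, giving *hetezoooko*.
The genitive form *hetezoooko* — final sound /o/ (a vowel) → -eze → *hetezoookoeze*.

hetezoookoeze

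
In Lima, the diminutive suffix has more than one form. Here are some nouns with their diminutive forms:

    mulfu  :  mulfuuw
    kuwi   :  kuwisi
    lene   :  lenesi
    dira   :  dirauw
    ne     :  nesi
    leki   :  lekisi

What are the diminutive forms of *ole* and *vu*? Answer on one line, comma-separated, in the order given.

olesi, vuuw

The alternation tracks the last vowel of the stem — -si when the last vowel of the stem is a front vowel (*kuwi*, *lene*, *ne*, *leki*); -uw when the last vowel of the stem is a back vowel (*mulfu*, *dira*).
The last vowel of *ole* is /e/, which is a front vowel, so the suffix is -si, giving *olesi*.
Since the last vowel of *vu* is /u/ (a back vowel), it takes -uw, giving *vuuw*.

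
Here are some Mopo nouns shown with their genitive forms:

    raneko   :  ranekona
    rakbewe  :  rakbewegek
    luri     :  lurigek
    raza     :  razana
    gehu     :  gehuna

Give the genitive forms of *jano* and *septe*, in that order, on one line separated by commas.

janona, septegek

Looking at the last vowel of each stem: -gek when the last vowel of the stem is a front vowel (*rakbewe*, *luri*); -na when the last vowel of the stem is a back vowel (*raneko*, *raza*, *gehu*).
*jano*: last vowel = /o/, a back vowel → -na → *janona*.
Since the last vowel of *septe* is /e/ (a front vowel), it takes -gek, giving *septegek*.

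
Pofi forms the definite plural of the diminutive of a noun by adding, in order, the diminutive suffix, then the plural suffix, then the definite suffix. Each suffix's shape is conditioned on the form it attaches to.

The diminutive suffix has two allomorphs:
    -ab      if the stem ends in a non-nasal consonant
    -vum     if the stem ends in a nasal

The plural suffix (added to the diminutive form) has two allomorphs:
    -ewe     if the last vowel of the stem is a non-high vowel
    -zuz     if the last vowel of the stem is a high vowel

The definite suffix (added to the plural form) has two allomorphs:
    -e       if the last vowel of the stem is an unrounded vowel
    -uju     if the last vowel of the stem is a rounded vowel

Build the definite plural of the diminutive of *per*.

Since the final consonant of *per* is /r/ (non-nasal), it takes -ab, giving *perab*.
The diminutive form *perab*: last vowel = /a/, a non-high vowel → -ewe → *perabewe*.
The last vowel of the plural form *perabewe* is /e/, which is an unrounded vowel, so the definite suffix is -e, giving *perabewee*.

perabewee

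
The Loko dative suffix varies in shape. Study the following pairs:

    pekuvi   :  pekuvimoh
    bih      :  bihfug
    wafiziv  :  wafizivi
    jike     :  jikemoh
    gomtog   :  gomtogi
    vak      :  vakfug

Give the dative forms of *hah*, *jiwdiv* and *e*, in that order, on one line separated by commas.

The suffix is conditioned by the final sound: -fug when the stem ends in a voiceless consonant (*bih*, *vak*); -i when the stem ends in a voiced consonant (*wafiziv*, *gomtog*); -moh when the stem ends in a vowel (*pekuvi*, *jike*).
The final sound of *hah* is /h/, which is a voiceless consonant, so the suffix is -fug, giving *hahfug*.
*jiwdiv*: final sound = /v/, a voiced consonant → -i → *jiwdivi*.
*e*: final sound = /e/, a vowel → -moh → *emoh*.

hahfug, jiwdivi, emoh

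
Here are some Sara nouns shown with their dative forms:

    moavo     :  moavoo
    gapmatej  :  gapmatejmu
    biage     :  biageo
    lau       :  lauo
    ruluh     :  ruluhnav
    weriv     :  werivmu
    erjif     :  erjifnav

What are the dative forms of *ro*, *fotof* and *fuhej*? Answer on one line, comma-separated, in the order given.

Looking at the final sound of each stem: -nav when the stem ends in a voiceless consonant (*ruluh*, *erjif*); -mu when the stem ends in a voiced consonant (*gapmatej*, *weriv*); -o when the stem ends in a vowel (*moavo*, *biage*, *lau*).
Since the final sound of *ro* is /o/ (a vowel), it takes -o, giving *roo*.
Since the final sound of *fotof* is /f/ (a voiceless consonant), it takes -nav, giving *fotofnav*.
The final sound of *fuhej* is /j/, which is a voiced consonant, so the suffix is -mu, giving *fuhejmu*.

roo, fotofnav, fuhejmu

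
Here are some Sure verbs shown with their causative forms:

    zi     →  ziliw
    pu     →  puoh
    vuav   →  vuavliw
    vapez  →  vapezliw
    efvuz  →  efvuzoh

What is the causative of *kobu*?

kobuoh

Looking at the last vowel of each stem: -oh when the last vowel of the stem is a rounded vowel (*pu*, *efvuz*); -liw when the last vowel of the stem is an unrounded vowel (*zi*, *vuav*, *vapez*).
*kobu* — last vowel /u/ (a rounded vowel) → -oh → *kobuoh*.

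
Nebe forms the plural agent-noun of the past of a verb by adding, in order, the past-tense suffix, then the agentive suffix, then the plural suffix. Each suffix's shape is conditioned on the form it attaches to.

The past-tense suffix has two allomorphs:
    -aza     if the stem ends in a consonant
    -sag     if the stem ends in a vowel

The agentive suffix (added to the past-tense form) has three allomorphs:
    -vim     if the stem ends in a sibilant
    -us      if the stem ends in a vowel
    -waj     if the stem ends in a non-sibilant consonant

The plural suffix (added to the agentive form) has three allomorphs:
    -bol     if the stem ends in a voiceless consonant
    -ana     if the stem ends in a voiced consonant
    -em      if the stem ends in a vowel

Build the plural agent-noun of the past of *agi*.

agisagwajana

Since the final sound of *agi* is /i/ (a vowel), it takes -sag, giving *agisag*.
The past-tense form *agisag*: final sound = /g/, a non-sibilant consonant → -waj → *agisagwaj*.
Since the final sound of the agentive form *agisagwaj* is /j/ (a voiced consonant), it takes -ana, giving *agisagwajana*.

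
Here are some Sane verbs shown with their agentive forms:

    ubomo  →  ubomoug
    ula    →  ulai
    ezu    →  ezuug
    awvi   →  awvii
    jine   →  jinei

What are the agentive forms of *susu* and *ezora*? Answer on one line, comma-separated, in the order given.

susuug, ezorai

Looking at the last vowel of each stem: -ug when the last vowel of the stem is a rounded vowel (*ubomo*, *ezu*); -i when the last vowel of the stem is an unrounded vowel (*ula*, *awvi*, *jine*).
*susu*: last vowel = /u/, a rounded vowel → -ug → *susuug*.
Since the last vowel of *ezora* is /a/ (an unrounded vowel), it takes -i, giving *ezorai*.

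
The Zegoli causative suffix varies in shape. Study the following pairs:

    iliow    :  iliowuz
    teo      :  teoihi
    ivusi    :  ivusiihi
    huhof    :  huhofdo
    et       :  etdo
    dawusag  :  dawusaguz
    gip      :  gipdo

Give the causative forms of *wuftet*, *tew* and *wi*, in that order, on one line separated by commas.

wuftetdo, tewuz, wiihi

Looking at the final sound of each stem: -do when the stem ends in a voiceless consonant (*huhof*, *et*, *gip*); -uz when the stem ends in a voiced consonant (*iliow*, *dawusag*); -ihi when the stem ends in a vowel (*teo*, *ivusi*).
Since the final sound of *wuftet* is /t/ (a voiceless consonant), it takes -do, giving *wuftetdo*.
Since the final sound of *tew* is /w/ (a voiced consonant), it takes -uz, giving *tewuz*.
The final sound of *wi* is /i/, which is a vowel, so the suffix is -ihi, giving *wiihi*.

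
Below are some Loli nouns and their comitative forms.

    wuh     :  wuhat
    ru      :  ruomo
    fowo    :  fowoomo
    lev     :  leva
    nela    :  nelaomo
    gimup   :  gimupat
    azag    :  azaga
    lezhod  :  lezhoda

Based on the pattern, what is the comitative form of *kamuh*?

Looking at the final sound of each stem: -at when the stem ends in a voiceless consonant (*wuh*, *gimup*); -a when the stem ends in a voiced consonant (*lev*, *azag*, *lezhod*); -omo when the stem ends in a vowel (*ru*, *fowo*, *nela*).
Since the final sound of *kamuh* is /h/ (a voiceless consonant), it takes -at, giving *kamuhat*.

kamuhat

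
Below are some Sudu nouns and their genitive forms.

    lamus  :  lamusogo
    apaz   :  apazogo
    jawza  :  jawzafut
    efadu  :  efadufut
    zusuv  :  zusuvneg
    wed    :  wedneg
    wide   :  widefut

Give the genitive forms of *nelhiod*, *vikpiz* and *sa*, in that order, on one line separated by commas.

The suffix is conditioned by the final sound: -ogo when the stem ends in a sibilant (*lamus*, *apaz*); -neg when the stem ends in a non-sibilant consonant (*zusuv*, *wed*); -fut when the stem ends in a vowel (*jawza*, *efadu*, *wide*).
Since the final sound of *nelhiod* is /d/ (a non-sibilant consonant), it takes -neg, giving *nelhiodneg*.
*vikpiz* — final sound /z/ (a sibilant) → -ogo → *vikpizogo*.
The final sound of *sa* is /a/, which is a vowel, so the suffix is -fut, giving *safut*.

nelhiodneg, vikpizogo, safut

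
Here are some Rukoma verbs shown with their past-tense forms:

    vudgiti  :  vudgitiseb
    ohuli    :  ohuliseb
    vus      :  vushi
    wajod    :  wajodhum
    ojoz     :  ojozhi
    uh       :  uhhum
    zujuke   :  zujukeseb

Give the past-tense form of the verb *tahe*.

The suffix is conditioned by the final sound: -hi when the stem ends in a sibilant (*vus*, *ojoz*); -hum when the stem ends in a non-sibilant consonant (*wajod*, *uh*); -seb when the stem ends in a vowel (*vudgiti*, *ohuli*, *zujuke*).
*tahe*: final sound = /e/, a vowel → -seb → *taheseb*.

taheseb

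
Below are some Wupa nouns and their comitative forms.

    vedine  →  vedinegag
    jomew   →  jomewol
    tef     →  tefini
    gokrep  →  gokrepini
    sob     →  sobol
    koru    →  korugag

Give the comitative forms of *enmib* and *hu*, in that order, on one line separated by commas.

enmibol, hugag

The suffix is conditioned by the final sound: -ini when the stem ends in a voiceless consonant (*tef*, *gokrep*); -ol when the stem ends in a voiced consonant (*jomew*, *sob*); -gag when the stem ends in a vowel (*vedine*, *koru*).
*enmib* — final sound /b/ (a voiced consonant) → -ol → *enmibol*.
*hu*: final sound = /u/, a vowel → -gag → *hugag*.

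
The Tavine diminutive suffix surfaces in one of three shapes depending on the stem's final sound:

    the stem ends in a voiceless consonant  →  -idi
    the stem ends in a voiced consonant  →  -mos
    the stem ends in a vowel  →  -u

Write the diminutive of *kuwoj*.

*kuwoj* — final sound /j/ (a voiced consonant) → -mos → *kuwojmos*.

kuwojmos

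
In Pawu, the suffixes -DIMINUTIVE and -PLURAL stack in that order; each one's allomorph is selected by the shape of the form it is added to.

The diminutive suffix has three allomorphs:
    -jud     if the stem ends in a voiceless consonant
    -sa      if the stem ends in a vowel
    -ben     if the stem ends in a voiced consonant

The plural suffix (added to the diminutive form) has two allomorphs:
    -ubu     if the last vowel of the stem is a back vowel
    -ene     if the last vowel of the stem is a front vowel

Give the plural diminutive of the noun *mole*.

Since the final sound of *mole* is /e/ (a vowel), it takes -sa, giving *molesa*.
The diminutive form *molesa* — last vowel /a/ (a back vowel) → -ubu → *molesaubu*.

molesaubu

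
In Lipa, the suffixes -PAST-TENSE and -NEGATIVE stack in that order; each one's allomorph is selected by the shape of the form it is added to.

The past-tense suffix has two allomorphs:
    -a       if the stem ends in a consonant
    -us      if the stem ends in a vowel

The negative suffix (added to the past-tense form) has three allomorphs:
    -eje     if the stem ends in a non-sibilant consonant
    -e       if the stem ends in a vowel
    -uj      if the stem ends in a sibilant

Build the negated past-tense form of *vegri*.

*vegri*: final sound = /i/, a vowel → -us → *vegrius*.
Since the final sound of the past-tense form *vegrius* is /s/ (a sibilant), it takes -uj, giving *vegriusuj*.

vegriusuj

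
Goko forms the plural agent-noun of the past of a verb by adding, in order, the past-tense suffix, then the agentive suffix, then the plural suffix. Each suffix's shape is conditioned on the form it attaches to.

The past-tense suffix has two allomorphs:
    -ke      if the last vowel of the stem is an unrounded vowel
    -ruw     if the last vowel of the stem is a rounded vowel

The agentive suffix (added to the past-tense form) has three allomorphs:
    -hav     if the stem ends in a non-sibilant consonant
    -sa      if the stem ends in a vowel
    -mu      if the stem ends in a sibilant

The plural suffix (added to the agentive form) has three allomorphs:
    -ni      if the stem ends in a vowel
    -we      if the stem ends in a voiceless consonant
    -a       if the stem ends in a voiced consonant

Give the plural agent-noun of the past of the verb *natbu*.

natburuwhava

The last vowel of *natbu* is /u/, which is a rounded vowel, so the past-tense suffix is -ruw, giving *natburuw*.
The final sound of the past-tense form *natburuw* is /w/, which is a non-sibilant consonant, so the agentive suffix is -hav, giving *natburuwhav*.
Since the final sound of the agentive form *natburuwhav* is /v/ (a voiced consonant), it takes -a, giving *natburuwhava*.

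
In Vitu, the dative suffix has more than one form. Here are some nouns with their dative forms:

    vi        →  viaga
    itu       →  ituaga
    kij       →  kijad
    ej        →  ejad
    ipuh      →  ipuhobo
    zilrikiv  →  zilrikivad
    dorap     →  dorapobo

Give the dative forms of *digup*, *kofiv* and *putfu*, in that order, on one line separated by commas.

digupobo, kofivad, putfuaga

The pattern is voicing of the final sound: -obo when the stem ends in a voiceless consonant (*ipuh*, *dorap*); -ad when the stem ends in a voiced consonant (*kij*, *ej*, *zilrikiv*); -aga when the stem ends in a vowel (*vi*, *itu*).
*digup* — final sound /p/ (a voiceless consonant) → -obo → *digupobo*.
*kofiv* — final sound /v/ (a voiced consonant) → -ad → *kofivad*.
The final sound of *putfu* is /u/, which is a vowel, so the suffix is -aga, giving *putfuaga*.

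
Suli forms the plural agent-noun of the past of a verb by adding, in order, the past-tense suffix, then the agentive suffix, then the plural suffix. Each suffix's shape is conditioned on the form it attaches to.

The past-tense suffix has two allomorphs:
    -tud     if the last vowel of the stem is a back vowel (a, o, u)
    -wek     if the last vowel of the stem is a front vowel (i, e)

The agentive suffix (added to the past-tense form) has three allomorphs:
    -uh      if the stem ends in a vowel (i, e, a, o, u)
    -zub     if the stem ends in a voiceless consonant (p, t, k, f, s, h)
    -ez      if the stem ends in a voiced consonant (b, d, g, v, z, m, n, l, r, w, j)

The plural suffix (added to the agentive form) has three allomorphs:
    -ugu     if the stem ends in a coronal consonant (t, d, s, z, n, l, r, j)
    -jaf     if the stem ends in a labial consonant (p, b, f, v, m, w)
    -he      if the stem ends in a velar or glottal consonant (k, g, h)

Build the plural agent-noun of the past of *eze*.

ezewekzubjaf

Since the last vowel of *eze* is /e/ (a front vowel), it takes -wek, giving *ezewek*.
Since the final sound of the past-tense form *ezewek* is /k/ (a voiceless consonant), it takes -zub, giving *ezewekzub*.
The agentive form *ezewekzub* — final consonant /b/ (labial) → -jaf → *ezewekzubjaf*.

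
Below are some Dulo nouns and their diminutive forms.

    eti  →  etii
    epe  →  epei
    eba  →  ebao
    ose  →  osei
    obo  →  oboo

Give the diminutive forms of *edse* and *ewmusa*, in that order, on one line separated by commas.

The pattern is front/back vowel harmony: -i when the last vowel of the stem is a front vowel (*eti*, *epe*, *ose*); -o when the last vowel of the stem is a back vowel (*eba*, *obo*).
Since the last vowel of *edse* is /e/ (a front vowel), it takes -i, giving *edsei*.
*ewmusa* — last vowel /a/ (a back vowel) → -o → *ewmusao*.

edsei, ewmusao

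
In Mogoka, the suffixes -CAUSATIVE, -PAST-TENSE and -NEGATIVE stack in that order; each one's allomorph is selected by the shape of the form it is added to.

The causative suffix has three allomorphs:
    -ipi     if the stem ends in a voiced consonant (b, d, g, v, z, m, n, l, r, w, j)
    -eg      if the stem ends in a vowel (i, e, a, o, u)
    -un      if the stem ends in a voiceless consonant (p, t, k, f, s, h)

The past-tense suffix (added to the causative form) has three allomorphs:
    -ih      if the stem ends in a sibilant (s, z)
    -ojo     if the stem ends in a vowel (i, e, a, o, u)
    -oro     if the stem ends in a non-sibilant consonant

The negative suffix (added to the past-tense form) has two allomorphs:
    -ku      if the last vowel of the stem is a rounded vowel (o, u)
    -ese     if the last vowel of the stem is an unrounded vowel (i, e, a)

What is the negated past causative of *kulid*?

kulidipiojoku

*kulid*: final sound = /d/, a voiced consonant → -ipi → *kulidipi*.
The causative form *kulidipi*: final sound = /i/, a vowel → -ojo → *kulidipiojo*.
Since the last vowel of the past-tense form *kulidipiojo* is /o/ (a rounded vowel), it takes -ku, giving *kulidipiojoku*.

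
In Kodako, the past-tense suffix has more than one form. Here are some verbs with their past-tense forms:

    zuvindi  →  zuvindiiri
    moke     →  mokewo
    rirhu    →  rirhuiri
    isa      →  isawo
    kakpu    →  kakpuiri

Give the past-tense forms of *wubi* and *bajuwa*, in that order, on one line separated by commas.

Looking at the last vowel of each stem: -iri when the last vowel of the stem is a high vowel (*zuvindi*, *rirhu*, *kakpu*); -wo when the last vowel of the stem is a non-high vowel (*moke*, *isa*).
The last vowel of *wubi* is /i/, which is a high vowel, so the suffix is -iri, giving *wubiiri*.
*bajuwa* — last vowel /a/ (a non-high vowel) → -wo → *bajuwawo*.

wubiiri, bajuwawo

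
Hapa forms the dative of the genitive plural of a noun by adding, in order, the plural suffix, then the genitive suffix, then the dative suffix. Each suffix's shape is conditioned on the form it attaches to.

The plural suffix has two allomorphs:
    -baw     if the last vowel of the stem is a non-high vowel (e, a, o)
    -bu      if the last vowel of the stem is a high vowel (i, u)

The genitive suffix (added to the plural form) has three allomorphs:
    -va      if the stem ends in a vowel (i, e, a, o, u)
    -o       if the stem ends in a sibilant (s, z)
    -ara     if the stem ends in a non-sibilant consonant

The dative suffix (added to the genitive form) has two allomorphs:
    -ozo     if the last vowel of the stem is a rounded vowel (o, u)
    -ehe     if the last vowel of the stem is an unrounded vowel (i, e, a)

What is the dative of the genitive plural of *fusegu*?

fusegubuvaehe

*fusegu*: last vowel = /u/, a high vowel → -bu → *fusegubu*.
The plural form *fusegubu*: final sound = /u/, a vowel → -va → *fusegubuva*.
Since the last vowel of the genitive form *fusegubuva* is /a/ (an unrounded vowel), it takes -ehe, giving *fusegubuvaehe*.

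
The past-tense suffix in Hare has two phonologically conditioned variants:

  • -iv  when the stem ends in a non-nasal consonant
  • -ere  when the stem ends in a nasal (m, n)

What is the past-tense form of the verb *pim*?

*pim*: final consonant = /m/, a nasal → -ere → *pimere*.

pimere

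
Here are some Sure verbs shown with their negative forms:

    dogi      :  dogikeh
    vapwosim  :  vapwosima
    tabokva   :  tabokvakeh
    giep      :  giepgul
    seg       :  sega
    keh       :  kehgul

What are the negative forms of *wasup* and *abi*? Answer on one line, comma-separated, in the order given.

wasupgul, abikeh

The alternation tracks the final sound of the stem — -gul when the stem ends in a voiceless consonant (*giep*, *keh*); -a when the stem ends in a voiced consonant (*vapwosim*, *seg*); -keh when the stem ends in a vowel (*dogi*, *tabokva*).
Since the final sound of *wasup* is /p/ (a voiceless consonant), it takes -gul, giving *wasupgul*.
*abi*: final sound = /i/, a vowel → -keh → *abikeh*.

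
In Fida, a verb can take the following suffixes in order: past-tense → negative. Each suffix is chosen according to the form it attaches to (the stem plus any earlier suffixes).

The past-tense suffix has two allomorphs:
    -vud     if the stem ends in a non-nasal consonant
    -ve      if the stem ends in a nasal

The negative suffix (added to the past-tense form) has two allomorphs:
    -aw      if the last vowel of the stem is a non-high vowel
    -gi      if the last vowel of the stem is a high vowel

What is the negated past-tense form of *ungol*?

*ungol*: final consonant = /l/, non-nasal → -vud → *ungolvud*.
The past-tense form *ungolvud*: last vowel = /u/, a high vowel → -gi → *ungolvudgi*.

ungolvudgi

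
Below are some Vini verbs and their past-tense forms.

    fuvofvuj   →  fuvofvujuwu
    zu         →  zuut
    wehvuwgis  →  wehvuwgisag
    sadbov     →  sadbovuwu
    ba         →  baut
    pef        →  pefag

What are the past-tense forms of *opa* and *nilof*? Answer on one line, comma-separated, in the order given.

opaut, nilofag

The suffix is conditioned by the final sound: -ag when the stem ends in a voiceless consonant (*wehvuwgis*, *pef*); -uwu when the stem ends in a voiced consonant (*fuvofvuj*, *sadbov*); -ut when the stem ends in a vowel (*zu*, *ba*).
*opa*: final sound = /a/, a vowel → -ut → *opaut*.
The final sound of *nilof* is /f/, which is a voiceless consonant, so the suffix is -ag, giving *nilofag*.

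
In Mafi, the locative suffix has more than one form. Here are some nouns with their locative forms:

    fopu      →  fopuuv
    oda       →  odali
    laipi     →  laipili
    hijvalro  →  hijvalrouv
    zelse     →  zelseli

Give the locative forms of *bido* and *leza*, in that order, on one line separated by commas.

The suffix is conditioned by the last vowel: -uv when the last vowel of the stem is a rounded vowel (*fopu*, *hijvalro*); -li when the last vowel of the stem is an unrounded vowel (*oda*, *laipi*, *zelse*).
Since the last vowel of *bido* is /o/ (a rounded vowel), it takes -uv, giving *bidouv*.
Since the last vowel of *leza* is /a/ (an unrounded vowel), it takes -li, giving *lezali*.

bidouv, lezali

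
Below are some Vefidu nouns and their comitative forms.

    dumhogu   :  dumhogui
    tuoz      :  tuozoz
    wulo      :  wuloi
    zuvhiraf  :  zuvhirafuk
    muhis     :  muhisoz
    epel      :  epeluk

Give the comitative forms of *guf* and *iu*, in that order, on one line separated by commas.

The alternation tracks the final sound of the stem — -oz when the stem ends in a sibilant (*tuoz*, *muhis*); -uk when the stem ends in a non-sibilant consonant (*zuvhiraf*, *epel*); -i when the stem ends in a vowel (*dumhogu*, *wulo*).
*guf* — final sound /f/ (a non-sibilant consonant) → -uk → *gufuk*.
*iu*: final sound = /u/, a vowel → -i → *iui*.

gufuk, iui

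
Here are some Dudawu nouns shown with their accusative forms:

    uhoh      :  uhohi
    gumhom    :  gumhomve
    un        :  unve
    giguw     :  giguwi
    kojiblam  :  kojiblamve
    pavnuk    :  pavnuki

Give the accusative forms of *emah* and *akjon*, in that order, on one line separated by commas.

emahi, akjonve

The alternation tracks the final consonant of the stem — -ve when the stem ends in a nasal (*gumhom*, *un*, *kojiblam*); -i when the stem ends in a non-nasal consonant (*uhoh*, *giguw*, *pavnuk*).
*emah* — final consonant /h/ (non-nasal) → -i → *emahi*.
*akjon* — final consonant /n/ (a nasal) → -ve → *akjonve*.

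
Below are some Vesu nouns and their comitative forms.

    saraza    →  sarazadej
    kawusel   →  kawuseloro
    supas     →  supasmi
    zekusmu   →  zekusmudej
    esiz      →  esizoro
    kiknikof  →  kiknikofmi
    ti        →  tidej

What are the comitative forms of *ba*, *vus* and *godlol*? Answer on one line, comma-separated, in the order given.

The alternation tracks the final sound of the stem — -mi when the stem ends in a voiceless consonant (*supas*, *kiknikof*); -oro when the stem ends in a voiced consonant (*kawusel*, *esiz*); -dej when the stem ends in a vowel (*saraza*, *zekusmu*, *ti*).
*ba* — final sound /a/ (a vowel) → -dej → *badej*.
*vus*: final sound = /s/, a voiceless consonant → -mi → *vusmi*.
The final sound of *godlol* is /l/, which is a voiced consonant, so the suffix is -oro, giving *godloloro*.

badej, vusmi, godloloro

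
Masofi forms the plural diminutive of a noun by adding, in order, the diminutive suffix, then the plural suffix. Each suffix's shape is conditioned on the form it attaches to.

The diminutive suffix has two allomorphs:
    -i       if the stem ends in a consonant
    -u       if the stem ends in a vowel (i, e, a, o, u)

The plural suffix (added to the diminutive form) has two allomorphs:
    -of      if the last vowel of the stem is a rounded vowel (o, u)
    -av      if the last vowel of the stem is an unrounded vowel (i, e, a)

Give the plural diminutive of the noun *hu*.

Since the final sound of *hu* is /u/ (a vowel), it takes -u, giving *huu*.
The diminutive form *huu* — last vowel /u/ (a rounded vowel) → -of → *huuof*.

huuof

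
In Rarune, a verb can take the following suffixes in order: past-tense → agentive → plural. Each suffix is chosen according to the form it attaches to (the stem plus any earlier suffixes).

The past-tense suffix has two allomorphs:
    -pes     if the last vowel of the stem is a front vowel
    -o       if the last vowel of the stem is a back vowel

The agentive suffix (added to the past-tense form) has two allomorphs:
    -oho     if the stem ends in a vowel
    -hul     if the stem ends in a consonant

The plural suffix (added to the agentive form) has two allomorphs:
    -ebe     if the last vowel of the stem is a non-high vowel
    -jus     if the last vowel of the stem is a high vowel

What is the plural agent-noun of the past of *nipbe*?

nipbepeshuljus

Since the last vowel of *nipbe* is /e/ (a front vowel), it takes -pes, giving *nipbepes*.
Since the final sound of the past-tense form *nipbepes* is /s/ (a consonant), it takes -hul, giving *nipbepeshul*.
The agentive form *nipbepeshul* — last vowel /u/ (a high vowel) → -jus → *nipbepeshuljus*.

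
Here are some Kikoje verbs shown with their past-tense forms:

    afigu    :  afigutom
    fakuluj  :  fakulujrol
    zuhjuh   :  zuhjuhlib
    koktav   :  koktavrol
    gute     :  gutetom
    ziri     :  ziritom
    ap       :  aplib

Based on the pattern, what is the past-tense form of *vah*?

vahlib

The pattern is voicing of the final sound: -lib when the stem ends in a voiceless consonant (*zuhjuh*, *ap*); -rol when the stem ends in a voiced consonant (*fakuluj*, *koktav*); -tom when the stem ends in a vowel (*afigu*, *gute*, *ziri*).
*vah* — final sound /h/ (a voiceless consonant) → -lib → *vahlib*.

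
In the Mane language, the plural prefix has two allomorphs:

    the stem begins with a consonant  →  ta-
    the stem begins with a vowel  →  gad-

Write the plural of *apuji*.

gadapuji

*apuji*: first sound = /a/, a vowel → gad- → *gadapuji*.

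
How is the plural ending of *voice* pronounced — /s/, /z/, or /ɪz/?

The stem *voice* ends in a sibilant (/s, z, ʃ, ʒ, tʃ, dʒ/).
The plural suffix surfaces as /ɪz/ after sibilants, /s/ after other voiceless consonants, and /z/ after other voiced sounds.
So the plural -s on *voice* is pronounced /ɪz/.

/ɪz/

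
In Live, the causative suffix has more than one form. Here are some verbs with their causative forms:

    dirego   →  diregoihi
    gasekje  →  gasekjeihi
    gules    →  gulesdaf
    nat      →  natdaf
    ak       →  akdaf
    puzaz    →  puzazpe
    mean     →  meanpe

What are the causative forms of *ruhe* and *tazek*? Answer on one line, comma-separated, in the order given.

The suffix is conditioned by the final sound: -daf when the stem ends in a voiceless consonant (*gules*, *nat*, *ak*); -pe when the stem ends in a voiced consonant (*puzaz*, *mean*); -ihi when the stem ends in a vowel (*dirego*, *gasekje*).
*ruhe* — final sound /e/ (a vowel) → -ihi → *ruheihi*.
*tazek*: final sound = /k/, a voiceless consonant → -daf → *tazekdaf*.

ruheihi, tazekdaf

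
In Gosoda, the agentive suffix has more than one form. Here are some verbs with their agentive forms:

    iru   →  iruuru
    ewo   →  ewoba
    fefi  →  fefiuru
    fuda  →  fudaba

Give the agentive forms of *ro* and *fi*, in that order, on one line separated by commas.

roba, fiuru

The suffix is conditioned by the last vowel: -uru when the last vowel of the stem is a high vowel (*iru*, *fefi*); -ba when the last vowel of the stem is a non-high vowel (*ewo*, *fuda*).
Since the last vowel of *ro* is /o/ (a non-high vowel), it takes -ba, giving *roba*.
*fi* — last vowel /i/ (a high vowel) → -uru → *fiuru*.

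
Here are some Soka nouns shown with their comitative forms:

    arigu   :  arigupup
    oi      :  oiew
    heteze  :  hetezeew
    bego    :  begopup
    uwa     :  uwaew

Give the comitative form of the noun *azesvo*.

The alternation tracks the last vowel of the stem — -pup when the last vowel of the stem is a rounded vowel (*arigu*, *bego*); -ew when the last vowel of the stem is an unrounded vowel (*oi*, *heteze*, *uwa*).
Since the last vowel of *azesvo* is /o/ (a rounded vowel), it takes -pup, giving *azesvopup*.

azesvopup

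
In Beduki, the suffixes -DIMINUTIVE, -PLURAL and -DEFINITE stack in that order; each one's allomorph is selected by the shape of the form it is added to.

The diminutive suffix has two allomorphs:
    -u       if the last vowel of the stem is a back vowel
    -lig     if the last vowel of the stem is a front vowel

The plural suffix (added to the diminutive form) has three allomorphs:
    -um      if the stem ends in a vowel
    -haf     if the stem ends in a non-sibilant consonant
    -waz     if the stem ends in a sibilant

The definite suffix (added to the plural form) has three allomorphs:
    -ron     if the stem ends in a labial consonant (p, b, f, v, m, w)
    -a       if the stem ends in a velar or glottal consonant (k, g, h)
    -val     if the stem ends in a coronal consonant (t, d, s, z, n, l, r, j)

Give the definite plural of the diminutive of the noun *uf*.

*uf*: last vowel = /u/, a back vowel → -u → *ufu*.
The diminutive form *ufu* — final sound /u/ (a vowel) → -um → *ufuum*.
The plural form *ufuum* — final consonant /m/ (labial) → -ron → *ufuumron*.

ufuumron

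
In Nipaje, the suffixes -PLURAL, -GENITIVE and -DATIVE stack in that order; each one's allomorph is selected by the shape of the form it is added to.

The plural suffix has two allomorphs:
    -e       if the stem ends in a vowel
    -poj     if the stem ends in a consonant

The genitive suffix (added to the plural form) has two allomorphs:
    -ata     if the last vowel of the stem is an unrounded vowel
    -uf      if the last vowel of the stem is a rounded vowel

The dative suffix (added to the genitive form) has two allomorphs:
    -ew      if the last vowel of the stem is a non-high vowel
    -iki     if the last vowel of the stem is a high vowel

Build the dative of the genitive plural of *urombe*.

urombeeataew

The final sound of *urombe* is /e/, which is a vowel, so the plural suffix is -e, giving *urombee*.
The plural form *urombee* — last vowel /e/ (an unrounded vowel) → -ata → *urombeeata*.
The last vowel of the genitive form *urombeeata* is /a/, which is a non-high vowel, so the dative suffix is -ew, giving *urombeeataew*.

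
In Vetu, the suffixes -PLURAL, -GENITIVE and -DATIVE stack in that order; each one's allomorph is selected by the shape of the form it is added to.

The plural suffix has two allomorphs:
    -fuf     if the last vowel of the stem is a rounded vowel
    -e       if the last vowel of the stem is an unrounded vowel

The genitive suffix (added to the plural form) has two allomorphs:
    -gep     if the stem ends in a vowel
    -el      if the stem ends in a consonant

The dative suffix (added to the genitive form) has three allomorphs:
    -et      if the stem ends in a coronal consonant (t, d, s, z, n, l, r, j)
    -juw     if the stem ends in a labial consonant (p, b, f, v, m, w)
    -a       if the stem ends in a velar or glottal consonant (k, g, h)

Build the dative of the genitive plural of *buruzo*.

buruzofufelet

*buruzo*: last vowel = /o/, a rounded vowel → -fuf → *buruzofuf*.
The plural form *buruzofuf*: final sound = /f/, a consonant → -el → *buruzofufel*.
The genitive form *buruzofufel* — final consonant /l/ (coronal) → -et → *buruzofufelet*.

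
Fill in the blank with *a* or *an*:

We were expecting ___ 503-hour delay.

The indefinite article is chosen by the initial *sound* of the following word, not its spelling.
The number *503* is spoken "five hundred …", beginning with /faɪv/ — a consonant sound.
So the article is *a*: We were expecting a 503-hour delay.

a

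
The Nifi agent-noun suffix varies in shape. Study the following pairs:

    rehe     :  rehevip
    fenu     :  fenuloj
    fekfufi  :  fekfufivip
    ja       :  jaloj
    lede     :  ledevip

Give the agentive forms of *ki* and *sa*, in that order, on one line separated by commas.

The pattern is front/back vowel harmony: -vip when the last vowel of the stem is a front vowel (*rehe*, *fekfufi*, *lede*); -loj when the last vowel of the stem is a back vowel (*fenu*, *ja*).
Since the last vowel of *ki* is /i/ (a front vowel), it takes -vip, giving *kivip*.
The last vowel of *sa* is /a/, which is a back vowel, so the suffix is -loj, giving *saloj*.

kivip, saloj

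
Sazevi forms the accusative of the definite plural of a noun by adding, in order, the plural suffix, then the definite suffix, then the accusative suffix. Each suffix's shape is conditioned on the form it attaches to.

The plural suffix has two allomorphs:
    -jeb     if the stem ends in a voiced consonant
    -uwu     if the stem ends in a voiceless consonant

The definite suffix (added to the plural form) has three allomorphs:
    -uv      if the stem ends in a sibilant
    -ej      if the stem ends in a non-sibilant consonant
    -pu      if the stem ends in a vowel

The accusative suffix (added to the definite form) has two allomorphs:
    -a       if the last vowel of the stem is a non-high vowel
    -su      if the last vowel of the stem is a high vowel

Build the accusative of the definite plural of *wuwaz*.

wuwazjebeja

*wuwaz* — final consonant /z/ (voiced) → -jeb → *wuwazjeb*.
The plural form *wuwazjeb* — final sound /b/ (a non-sibilant consonant) → -ej → *wuwazjebej*.
The last vowel of the definite form *wuwazjebej* is /e/, which is a non-high vowel, so the accusative suffix is -a, giving *wuwazjebeja*.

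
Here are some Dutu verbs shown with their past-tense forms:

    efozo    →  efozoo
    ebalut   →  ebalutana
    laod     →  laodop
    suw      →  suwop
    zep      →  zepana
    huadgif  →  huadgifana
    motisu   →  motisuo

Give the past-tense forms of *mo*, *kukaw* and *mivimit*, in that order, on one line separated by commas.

The pattern is voicing of the final sound: -ana when the stem ends in a voiceless consonant (*ebalut*, *zep*, *huadgif*); -op when the stem ends in a voiced consonant (*laod*, *suw*); -o when the stem ends in a vowel (*efozo*, *motisu*).
*mo*: final sound = /o/, a vowel → -o → *moo*.
*kukaw*: final sound = /w/, a voiced consonant → -op → *kukawop*.
*mivimit*: final sound = /t/, a voiceless consonant → -ana → *mivimitana*.

moo, kukawop, mivimitana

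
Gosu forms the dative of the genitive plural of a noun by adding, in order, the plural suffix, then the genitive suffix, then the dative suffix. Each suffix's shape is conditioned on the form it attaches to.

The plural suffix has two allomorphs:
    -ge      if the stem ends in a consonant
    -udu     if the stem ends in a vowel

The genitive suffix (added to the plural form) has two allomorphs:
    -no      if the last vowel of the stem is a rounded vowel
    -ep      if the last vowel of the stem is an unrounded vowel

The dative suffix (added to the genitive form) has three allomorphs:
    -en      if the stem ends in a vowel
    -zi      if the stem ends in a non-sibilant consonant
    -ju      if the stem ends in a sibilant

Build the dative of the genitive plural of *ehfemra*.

ehfemraudunoen

Since the final sound of *ehfemra* is /a/ (a vowel), it takes -udu, giving *ehfemraudu*.
The last vowel of the plural form *ehfemraudu* is /u/, which is a rounded vowel, so the genitive suffix is -no, giving *ehfemrauduno*.
The genitive form *ehfemrauduno*: final sound = /o/, a vowel → -en → *ehfemraudunoen*.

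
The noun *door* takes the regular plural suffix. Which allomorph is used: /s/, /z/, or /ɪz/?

The stem *door* ends in a voiced non-sibilant sound.
The plural suffix surfaces as /ɪz/ after sibilants, /s/ after other voiceless consonants, and /z/ after other voiced sounds.
So the plural -s on *door* is pronounced /z/.

/z/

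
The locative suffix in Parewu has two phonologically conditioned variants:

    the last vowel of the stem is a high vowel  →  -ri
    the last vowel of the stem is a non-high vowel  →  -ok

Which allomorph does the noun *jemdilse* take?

The last vowel of *jemdilse* is /e/, which is a non-high vowel, so the suffix is -ok.

-ok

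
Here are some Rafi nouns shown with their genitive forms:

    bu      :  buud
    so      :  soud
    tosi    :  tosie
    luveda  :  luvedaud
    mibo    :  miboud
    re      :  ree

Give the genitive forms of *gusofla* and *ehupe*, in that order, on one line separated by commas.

gusoflaud, ehupee

The alternation tracks the last vowel of the stem — -e when the last vowel of the stem is a front vowel (*tosi*, *re*); -ud when the last vowel of the stem is a back vowel (*bu*, *so*, *luveda*, *mibo*).
*gusofla* — last vowel /a/ (a back vowel) → -ud → *gusoflaud*.
*ehupe*: last vowel = /e/, a front vowel → -e → *ehupee*.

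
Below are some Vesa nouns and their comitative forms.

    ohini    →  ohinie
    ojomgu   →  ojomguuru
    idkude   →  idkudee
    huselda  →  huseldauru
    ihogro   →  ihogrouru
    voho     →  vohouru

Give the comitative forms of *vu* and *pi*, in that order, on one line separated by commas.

vuuru, pie

Looking at the last vowel of each stem: -e when the last vowel of the stem is a front vowel (*ohini*, *idkude*); -uru when the last vowel of the stem is a back vowel (*ojomgu*, *huselda*, *ihogro*, *voho*).
*vu*: last vowel = /u/, a back vowel → -uru → *vuuru*.
*pi* — last vowel /i/ (a front vowel) → -e → *pie*.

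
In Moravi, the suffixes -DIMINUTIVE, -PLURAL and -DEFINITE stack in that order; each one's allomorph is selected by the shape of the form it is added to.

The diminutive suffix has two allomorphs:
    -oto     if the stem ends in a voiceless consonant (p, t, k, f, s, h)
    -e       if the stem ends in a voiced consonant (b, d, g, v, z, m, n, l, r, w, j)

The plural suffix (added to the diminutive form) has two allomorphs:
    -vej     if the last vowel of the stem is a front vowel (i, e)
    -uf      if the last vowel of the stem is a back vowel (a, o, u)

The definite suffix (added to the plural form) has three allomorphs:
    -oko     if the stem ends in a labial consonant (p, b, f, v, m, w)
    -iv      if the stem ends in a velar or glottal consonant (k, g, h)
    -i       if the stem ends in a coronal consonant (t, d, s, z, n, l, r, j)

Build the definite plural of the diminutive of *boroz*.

borozeveji

Since the final consonant of *boroz* is /z/ (voiced), it takes -e, giving *boroze*.
Since the last vowel of the diminutive form *boroze* is /e/ (a front vowel), it takes -vej, giving *borozevej*.
The plural form *borozevej*: final consonant = /j/, coronal → -i → *borozeveji*.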